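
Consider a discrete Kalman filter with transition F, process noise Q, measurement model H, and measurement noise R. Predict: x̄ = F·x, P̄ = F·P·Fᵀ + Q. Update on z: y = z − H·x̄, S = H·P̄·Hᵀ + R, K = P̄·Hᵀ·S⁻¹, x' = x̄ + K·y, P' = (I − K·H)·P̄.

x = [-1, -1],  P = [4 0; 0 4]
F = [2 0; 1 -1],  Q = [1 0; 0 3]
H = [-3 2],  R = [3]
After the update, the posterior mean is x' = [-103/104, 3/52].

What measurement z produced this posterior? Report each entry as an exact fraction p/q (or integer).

z = [3]

x̄ = F·x = [-2, 0]
P̄ = F·P·Fᵀ + Q = [17 8; 8 11]
S = H·P̄·Hᵀ + R = [104]
K = P̄·Hᵀ·S⁻¹ = [-35/104; -1/52]
x' − x̄ = [105/104, 3/52] = K·y
y = (KᵀK)⁻¹·Kᵀ·(x' − x̄) = [-3]
z = y + H·x̄ = [-3] + [6] = [3]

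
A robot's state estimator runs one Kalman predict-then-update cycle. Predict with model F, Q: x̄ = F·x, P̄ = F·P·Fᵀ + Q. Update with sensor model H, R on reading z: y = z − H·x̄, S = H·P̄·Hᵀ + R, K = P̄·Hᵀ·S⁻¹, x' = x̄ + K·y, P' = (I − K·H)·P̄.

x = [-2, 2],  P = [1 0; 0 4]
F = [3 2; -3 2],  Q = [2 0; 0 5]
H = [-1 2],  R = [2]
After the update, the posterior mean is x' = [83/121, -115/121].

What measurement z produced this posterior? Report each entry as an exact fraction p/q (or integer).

x̄ = F·x = [-2, 10]
P̄ = F·P·Fᵀ + Q = [27 7; 7 30]
S = H·P̄·Hᵀ + R = [121]
K = P̄·Hᵀ·S⁻¹ = [-13/121; 53/121]
x' − x̄ = [325/121, -1325/121] = K·y
y = (KᵀK)⁻¹·Kᵀ·(x' − x̄) = [-25]
z = y + H·x̄ = [-25] + [22] = [-3]

z = [-3]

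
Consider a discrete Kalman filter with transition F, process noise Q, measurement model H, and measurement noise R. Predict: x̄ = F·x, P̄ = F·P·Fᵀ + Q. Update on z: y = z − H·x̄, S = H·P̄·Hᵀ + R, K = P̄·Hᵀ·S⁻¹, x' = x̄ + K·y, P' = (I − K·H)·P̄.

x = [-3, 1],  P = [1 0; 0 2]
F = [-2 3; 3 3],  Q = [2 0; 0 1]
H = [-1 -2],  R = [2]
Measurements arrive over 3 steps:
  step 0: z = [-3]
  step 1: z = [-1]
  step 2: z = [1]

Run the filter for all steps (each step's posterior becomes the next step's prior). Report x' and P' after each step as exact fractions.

step 0: x' = [327/31, -118/31], P' = [360/31 -172/31; -172/31 292/93]
step 1: x' = [-27437/754, 14203/754], P' = [48303/377 -23941/377; -23941/377 12046/377]
step 2: x' = [760270/13919, -1529545/55676], P' = [12586278/13919 -6251530/13919; -6251530/13919 6223463/27838]

step 0: x̄ = F·x = [9, -6]
step 0: P̄ = F·P·Fᵀ + Q = [24 12; 12 28]
step 0: y = z − H·x̄ = [-6]
step 0: S = H·P̄·Hᵀ + R = [186]
step 0: K = P̄·Hᵀ·S⁻¹ = [-8/31; -34/93]
step 0: x' = x̄ + K·y = [327/31, -118/31]
step 0: P' = (I − K·H)·P̄ = [360/31 -172/31; -172/31 292/93]
step 1: x̄ = F·x = [-1008/31, 627/31]
step 1: P̄ = F·P·Fᵀ + Q = [4442/31 -1800/31; -1800/31 1051/31]
step 1: y = z − H·x̄ = [215/31]
step 1: S = H·P̄·Hᵀ + R = [1508/31]
step 1: K = P̄·Hᵀ·S⁻¹ = [-421/754; -151/754]
step 1: x' = x̄ + K·y = [-27437/754, 14203/754]
step 1: P' = (I − K·H)·P̄ = [48303/377 -23941/377; -23941/377 12046/377]
step 2: x̄ = F·x = [97483/754, -1527/29]
step 2: P̄ = F·P·Fᵀ + Q = [589672/377 -19479/29; -19479/29 8660/29]
step 2: y = z − H·x̄ = [18833/754]
step 2: S = H·P̄·Hᵀ + R = [27838/377]
step 2: K = P̄·Hᵀ·S⁻¹ = [-41609/13919; 28067/27838]
step 2: x' = x̄ + K·y = [760270/13919, -1529545/55676]
step 2: P' = (I − K·H)·P̄ = [12586278/13919 -6251530/13919; -6251530/13919 6223463/27838]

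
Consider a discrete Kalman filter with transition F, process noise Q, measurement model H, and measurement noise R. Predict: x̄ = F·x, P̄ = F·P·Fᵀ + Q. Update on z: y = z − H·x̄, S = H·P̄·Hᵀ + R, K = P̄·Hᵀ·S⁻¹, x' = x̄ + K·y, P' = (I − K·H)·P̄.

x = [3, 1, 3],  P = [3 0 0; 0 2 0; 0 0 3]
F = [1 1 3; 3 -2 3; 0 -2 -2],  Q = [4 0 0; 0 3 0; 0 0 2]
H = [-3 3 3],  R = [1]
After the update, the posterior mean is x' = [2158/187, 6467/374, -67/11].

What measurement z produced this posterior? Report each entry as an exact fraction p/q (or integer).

x̄ = F·x = [13, 16, -8]
P̄ = F·P·Fᵀ + Q = [36 32 -22; 32 65 -10; -22 -10 22]
S = H·P̄·Hᵀ + R = [748]
K = P̄·Hᵀ·S⁻¹ = [-39/374; 69/748; 3/22]
x' − x̄ = [-273/187, 483/374, 21/11] = K·y
y = (KᵀK)⁻¹·Kᵀ·(x' − x̄) = [14]
z = y + H·x̄ = [14] + [-15] = [-1]

z = [-1]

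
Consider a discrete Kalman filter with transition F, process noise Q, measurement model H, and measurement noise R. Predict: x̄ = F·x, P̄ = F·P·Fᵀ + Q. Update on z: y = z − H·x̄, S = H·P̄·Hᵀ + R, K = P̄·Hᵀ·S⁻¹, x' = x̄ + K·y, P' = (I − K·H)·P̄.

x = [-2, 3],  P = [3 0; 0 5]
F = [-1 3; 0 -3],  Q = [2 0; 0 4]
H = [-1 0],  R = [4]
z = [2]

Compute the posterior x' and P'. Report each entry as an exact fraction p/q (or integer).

x̄ = F·x = [11, -9]
P̄ = F·P·Fᵀ + Q = [50 -45; -45 49]
y = z − H·x̄ = [13]
S = H·P̄·Hᵀ + R = [54]
K = P̄·Hᵀ·S⁻¹ = [-25/27; 5/6]
x' = x̄ + K·y = [-28/27, 11/6]
P' = (I − K·H)·P̄ = [100/27 -10/3; -10/3 23/2]

x' = [-28/27, 11/6]
P' = [100/27 -10/3; -10/3 23/2]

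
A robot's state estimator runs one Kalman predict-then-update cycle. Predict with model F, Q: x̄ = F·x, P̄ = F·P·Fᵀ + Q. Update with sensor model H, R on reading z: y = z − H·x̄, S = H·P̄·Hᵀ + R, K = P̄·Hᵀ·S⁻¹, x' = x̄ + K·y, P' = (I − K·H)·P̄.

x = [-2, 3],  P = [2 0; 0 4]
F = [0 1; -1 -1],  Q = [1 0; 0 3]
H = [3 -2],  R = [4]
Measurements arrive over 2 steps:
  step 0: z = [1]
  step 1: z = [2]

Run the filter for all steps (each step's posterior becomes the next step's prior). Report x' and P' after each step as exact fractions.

step 0: x̄ = F·x = [3, -1]
step 0: P̄ = F·P·Fᵀ + Q = [5 -4; -4 9]
step 0: y = z − H·x̄ = [-10]
step 0: S = H·P̄·Hᵀ + R = [133]
step 0: K = P̄·Hᵀ·S⁻¹ = [23/133; -30/133]
step 0: x' = x̄ + K·y = [169/133, 167/133]
step 0: P' = (I − K·H)·P̄ = [136/133 158/133; 158/133 297/133]
step 1: x̄ = F·x = [167/133, -48/19]
step 1: P̄ = F·P·Fᵀ + Q = [430/133 -65/19; -65/19 164/19]
step 1: y = z − H·x̄ = [-907/133]
step 1: S = H·P̄·Hᵀ + R = [14454/133]
step 1: K = P̄·Hᵀ·S⁻¹ = [100/657; -3661/14454]
step 1: x' = x̄ + K·y = [143/657, -11549/14454]
step 1: P' = (I − K·H)·P̄ = [470/657 505/657; 505/657 23987/14454]

step 0: x' = [169/133, 167/133], P' = [136/133 158/133; 158/133 297/133]
step 1: x' = [143/657, -11549/14454], P' = [470/657 505/657; 505/657 23987/14454]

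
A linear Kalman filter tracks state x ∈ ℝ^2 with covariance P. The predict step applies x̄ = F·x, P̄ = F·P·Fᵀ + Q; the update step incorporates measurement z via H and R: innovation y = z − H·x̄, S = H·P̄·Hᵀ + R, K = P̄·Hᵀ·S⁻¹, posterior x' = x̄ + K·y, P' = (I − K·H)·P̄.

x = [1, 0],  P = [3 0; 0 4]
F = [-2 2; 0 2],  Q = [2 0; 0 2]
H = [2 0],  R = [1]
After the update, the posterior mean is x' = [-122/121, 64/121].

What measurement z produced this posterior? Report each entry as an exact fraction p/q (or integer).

x̄ = F·x = [-2, 0]
P̄ = F·P·Fᵀ + Q = [30 16; 16 18]
S = H·P̄·Hᵀ + R = [121]
K = P̄·Hᵀ·S⁻¹ = [60/121; 32/121]
x' − x̄ = [120/121, 64/121] = K·y
y = (KᵀK)⁻¹·Kᵀ·(x' − x̄) = [2]
z = y + H·x̄ = [2] + [-4] = [-2]

z = [-2]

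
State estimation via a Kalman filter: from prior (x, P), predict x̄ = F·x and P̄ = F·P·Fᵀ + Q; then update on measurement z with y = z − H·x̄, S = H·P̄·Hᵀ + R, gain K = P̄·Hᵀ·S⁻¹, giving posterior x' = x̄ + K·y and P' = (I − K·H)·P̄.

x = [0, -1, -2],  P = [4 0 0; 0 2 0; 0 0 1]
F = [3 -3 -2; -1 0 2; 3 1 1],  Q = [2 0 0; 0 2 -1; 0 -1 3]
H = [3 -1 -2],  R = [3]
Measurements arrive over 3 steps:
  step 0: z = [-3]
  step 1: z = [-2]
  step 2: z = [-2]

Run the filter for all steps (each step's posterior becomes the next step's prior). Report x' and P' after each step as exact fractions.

step 0: x̄ = F·x = [7, -4, -3]
step 0: P̄ = F·P·Fᵀ + Q = [60 -16 28; -16 10 -11; 28 -11 42]
step 0: y = z − H·x̄ = [-34]
step 0: S = H·P̄·Hᵀ + R = [437]
step 0: K = P̄·Hᵀ·S⁻¹ = [140/437; -36/437; 11/437]
step 0: x' = x̄ + K·y = [-1701/437, -524/437, -1685/437]
step 0: P' = (I − K·H)·P̄ = [6620/437 -1952/437 10696/437; -1952/437 3074/437 -4411/437; 10696/437 -4411/437 18233/437]
step 1: x̄ = F·x = [-7/19, -1669/437, -7312/437]
step 1: P̄ = F·P·Fᵀ + Q = [648/19 582/19 677/19; 582/19 37642/437 62779/437; 677/19 62779/437 125840/437]
step 1: y = z − H·x̄ = [-16684/437]
step 1: S = H·P̄·Hᵀ + R = [660397/437]
step 1: K = P̄·Hᵀ·S⁻¹ = [184/660397; -123042/660397; -267746/660397]
step 1: x' = x̄ + K·y = [-250329/660397, 2175355/660397, -827800/660397]
step 1: P' = (I − K·H)·P̄ = [22522936/660397 20280810/660397 23643723/660397; 20280810/660397 22241030/660397 19485263/660397; 23643723/660397 19485263/660397 26124572/660397]
step 2: x̄ = F·x = [-5621452/660397, -1405271/660397, 596568/660397]
step 2: P̄ = F·P·Fᵀ + Q = [93738676/660397 -38986460/660397 -206308154/660397; -38986460/660397 33767126/660397 120928270/660397; -206308154/660397 120928270/660397 555570941/660397]
step 2: y = z − H·x̄ = [15331427/660397]
step 2: S = H·P̄·Hᵀ + R = [6295009853/660397]
step 2: K = P̄·Hᵀ·S⁻¹ = [732818796/6295009853; -392583046/6295009853; -1850994614/6295009853]
step 2: x' = x̄ + K·y = [-36571846712/6295009853, -22509268065/6295009853, -37285129042/6295009853]
step 2: P' = (I − K·H)·P̄ = [80349397796/6295009853 64010110988/6295009853 87419813006/6295009853; 64010110988/6295009853 88496681346/6295009853 52355700378/6295009853; 87419813006/6295009853 52355700378/6295009853 107728361241/6295009853]

step 0: x' = [-1701/437, -524/437, -1685/437], P' = [6620/437 -1952/437 10696/437; -1952/437 3074/437 -4411/437; 10696/437 -4411/437 18233/437]
step 1: x' = [-250329/660397, 2175355/660397, -827800/660397], P' = [22522936/660397 20280810/660397 23643723/660397; 20280810/660397 22241030/660397 19485263/660397; 23643723/660397 19485263/660397 26124572/660397]
step 2: x' = [-36571846712/6295009853, -22509268065/6295009853, -37285129042/6295009853], P' = [80349397796/6295009853 64010110988/6295009853 87419813006/6295009853; 64010110988/6295009853 88496681346/6295009853 52355700378/6295009853; 87419813006/6295009853 52355700378/6295009853 107728361241/6295009853]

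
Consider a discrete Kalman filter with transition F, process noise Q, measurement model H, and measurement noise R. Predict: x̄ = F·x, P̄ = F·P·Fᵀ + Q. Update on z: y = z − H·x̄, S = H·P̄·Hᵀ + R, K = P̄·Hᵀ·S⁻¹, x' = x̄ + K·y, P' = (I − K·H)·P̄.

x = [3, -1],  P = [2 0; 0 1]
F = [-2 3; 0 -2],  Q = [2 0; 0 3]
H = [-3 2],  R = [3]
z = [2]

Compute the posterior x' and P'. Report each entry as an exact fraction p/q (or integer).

x' = [-465/274, -190/137]
P' = [445/274 282/137; 282/137 447/137]

x̄ = F·x = [-9, 2]
P̄ = F·P·Fᵀ + Q = [19 -6; -6 7]
y = z − H·x̄ = [-29]
S = H·P̄·Hᵀ + R = [274]
K = P̄·Hᵀ·S⁻¹ = [-69/274; 16/137]
x' = x̄ + K·y = [-465/274, -190/137]
P' = (I − K·H)·P̄ = [445/274 282/137; 282/137 447/137]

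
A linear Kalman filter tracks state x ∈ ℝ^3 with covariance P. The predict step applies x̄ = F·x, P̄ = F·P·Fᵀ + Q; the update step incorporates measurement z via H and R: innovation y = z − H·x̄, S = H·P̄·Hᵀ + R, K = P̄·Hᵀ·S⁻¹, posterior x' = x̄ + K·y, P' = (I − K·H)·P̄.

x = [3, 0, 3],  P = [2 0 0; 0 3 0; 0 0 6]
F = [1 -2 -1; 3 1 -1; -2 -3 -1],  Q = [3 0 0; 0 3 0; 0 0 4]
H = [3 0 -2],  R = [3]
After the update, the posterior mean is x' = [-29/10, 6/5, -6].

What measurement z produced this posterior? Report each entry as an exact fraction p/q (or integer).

z = [3]

x̄ = F·x = [0, 6, -9]
P̄ = F·P·Fᵀ + Q = [23 6 20; 6 30 -15; 20 -15 45]
S = H·P̄·Hᵀ + R = [150]
K = P̄·Hᵀ·S⁻¹ = [29/150; 8/25; -1/5]
x' − x̄ = [-29/10, -24/5, 3] = K·y
y = (KᵀK)⁻¹·Kᵀ·(x' − x̄) = [-15]
z = y + H·x̄ = [-15] + [18] = [3]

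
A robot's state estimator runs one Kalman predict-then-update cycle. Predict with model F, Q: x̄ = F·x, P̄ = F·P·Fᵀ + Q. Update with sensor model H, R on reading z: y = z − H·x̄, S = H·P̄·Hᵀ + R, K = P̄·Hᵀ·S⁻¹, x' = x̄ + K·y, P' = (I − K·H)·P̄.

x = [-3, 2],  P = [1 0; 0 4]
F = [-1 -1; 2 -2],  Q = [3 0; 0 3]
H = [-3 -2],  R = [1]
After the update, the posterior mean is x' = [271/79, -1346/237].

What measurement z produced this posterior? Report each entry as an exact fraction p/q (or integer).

x̄ = F·x = [1, -10]
P̄ = F·P·Fᵀ + Q = [8 6; 6 23]
S = H·P̄·Hᵀ + R = [237]
K = P̄·Hᵀ·S⁻¹ = [-12/79; -64/237]
x' − x̄ = [192/79, 1024/237] = K·y
y = (KᵀK)⁻¹·Kᵀ·(x' − x̄) = [-16]
z = y + H·x̄ = [-16] + [17] = [1]

z = [1]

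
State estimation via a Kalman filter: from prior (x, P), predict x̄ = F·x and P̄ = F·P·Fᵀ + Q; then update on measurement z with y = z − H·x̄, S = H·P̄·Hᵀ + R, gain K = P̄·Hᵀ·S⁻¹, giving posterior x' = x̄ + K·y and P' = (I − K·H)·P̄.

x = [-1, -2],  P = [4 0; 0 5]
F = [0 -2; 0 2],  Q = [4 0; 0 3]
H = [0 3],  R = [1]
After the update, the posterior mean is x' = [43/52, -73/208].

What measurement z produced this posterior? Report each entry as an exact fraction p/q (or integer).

z = [-1]

x̄ = F·x = [4, -4]
P̄ = F·P·Fᵀ + Q = [24 -20; -20 23]
S = H·P̄·Hᵀ + R = [208]
K = P̄·Hᵀ·S⁻¹ = [-15/52; 69/208]
x' − x̄ = [-165/52, 759/208] = K·y
y = (KᵀK)⁻¹·Kᵀ·(x' − x̄) = [11]
z = y + H·x̄ = [11] + [-12] = [-1]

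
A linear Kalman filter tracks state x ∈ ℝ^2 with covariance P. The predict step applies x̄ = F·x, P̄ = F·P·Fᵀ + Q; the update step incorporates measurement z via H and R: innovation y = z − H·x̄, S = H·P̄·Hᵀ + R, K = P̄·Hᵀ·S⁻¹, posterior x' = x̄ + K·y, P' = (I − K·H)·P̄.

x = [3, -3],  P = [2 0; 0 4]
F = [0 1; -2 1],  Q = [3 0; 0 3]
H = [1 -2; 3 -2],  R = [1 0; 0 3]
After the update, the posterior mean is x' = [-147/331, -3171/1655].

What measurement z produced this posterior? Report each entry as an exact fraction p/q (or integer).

z = [3, 3]

x̄ = F·x = [-3, -9]
P̄ = F·P·Fᵀ + Q = [7 4; 4 15]
S = H·P̄·Hᵀ + R = [52 49; 49 78]
K = P̄·Hᵀ·S⁻¹ = [-143/331 145/331; -1146/1655 338/1655]
x' − x̄ = [846/331, 11724/1655] = K·y
y = (KᵀK)⁻¹·Kᵀ·(x' − x̄) = [-12, -6]
z = y + H·x̄ = [-12, -6] + [15, 9] = [3, 3]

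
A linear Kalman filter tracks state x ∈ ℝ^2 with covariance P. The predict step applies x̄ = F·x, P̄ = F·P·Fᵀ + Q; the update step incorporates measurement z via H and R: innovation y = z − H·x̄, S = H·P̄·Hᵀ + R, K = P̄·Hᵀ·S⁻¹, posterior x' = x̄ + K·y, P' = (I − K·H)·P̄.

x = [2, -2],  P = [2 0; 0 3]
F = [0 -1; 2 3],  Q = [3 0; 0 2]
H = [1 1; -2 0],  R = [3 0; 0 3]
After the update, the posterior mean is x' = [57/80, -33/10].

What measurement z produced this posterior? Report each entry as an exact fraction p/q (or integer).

x̄ = F·x = [2, -2]
P̄ = F·P·Fᵀ + Q = [6 -9; -9 37]
S = H·P̄·Hᵀ + R = [28 6; 6 27]
K = P̄·Hᵀ·S⁻¹ = [-1/80 -53/120; 9/10 7/15]
x' − x̄ = [-103/80, -13/10] = K·y
y = (KᵀK)⁻¹·Kᵀ·(x' − x̄) = [-3, 3]
z = y + H·x̄ = [-3, 3] + [0, -4] = [-3, -1]

z = [-3, -1]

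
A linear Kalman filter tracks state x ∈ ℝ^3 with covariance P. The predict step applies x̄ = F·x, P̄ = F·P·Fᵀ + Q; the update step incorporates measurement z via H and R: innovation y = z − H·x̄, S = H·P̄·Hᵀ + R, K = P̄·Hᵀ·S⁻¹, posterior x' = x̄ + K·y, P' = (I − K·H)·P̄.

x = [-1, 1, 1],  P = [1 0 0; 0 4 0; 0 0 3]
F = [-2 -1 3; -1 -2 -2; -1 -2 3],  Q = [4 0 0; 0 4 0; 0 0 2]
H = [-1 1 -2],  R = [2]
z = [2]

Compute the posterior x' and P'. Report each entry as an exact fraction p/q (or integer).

x' = [131/426, -719/426, -419/213]
P' = [1973/426 1795/426 16/213; 1795/426 12209/426 2582/213; 16/213 2582/213 1348/213]

x̄ = F·x = [4, -3, 2]
P̄ = F·P·Fᵀ + Q = [39 -8 37; -8 33 -1; 37 -1 46]
y = z − H·x̄ = [13]
S = H·P̄·Hᵀ + R = [426]
K = P̄·Hᵀ·S⁻¹ = [-121/426; 43/426; -65/213]
x' = x̄ + K·y = [131/426, -719/426, -419/213]
P' = (I − K·H)·P̄ = [1973/426 1795/426 16/213; 1795/426 12209/426 2582/213; 16/213 2582/213 1348/213]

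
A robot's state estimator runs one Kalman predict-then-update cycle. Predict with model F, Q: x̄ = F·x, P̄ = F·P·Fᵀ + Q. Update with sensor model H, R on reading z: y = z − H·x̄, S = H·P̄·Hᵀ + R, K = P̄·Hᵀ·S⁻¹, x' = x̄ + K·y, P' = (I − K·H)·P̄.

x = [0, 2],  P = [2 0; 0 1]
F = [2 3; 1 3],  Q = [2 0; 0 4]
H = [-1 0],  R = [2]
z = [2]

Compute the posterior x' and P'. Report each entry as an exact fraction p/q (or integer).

x̄ = F·x = [6, 6]
P̄ = F·P·Fᵀ + Q = [19 13; 13 15]
y = z − H·x̄ = [8]
S = H·P̄·Hᵀ + R = [21]
K = P̄·Hᵀ·S⁻¹ = [-19/21; -13/21]
x' = x̄ + K·y = [-26/21, 22/21]
P' = (I − K·H)·P̄ = [38/21 26/21; 26/21 146/21]

x' = [-26/21, 22/21]
P' = [38/21 26/21; 26/21 146/21]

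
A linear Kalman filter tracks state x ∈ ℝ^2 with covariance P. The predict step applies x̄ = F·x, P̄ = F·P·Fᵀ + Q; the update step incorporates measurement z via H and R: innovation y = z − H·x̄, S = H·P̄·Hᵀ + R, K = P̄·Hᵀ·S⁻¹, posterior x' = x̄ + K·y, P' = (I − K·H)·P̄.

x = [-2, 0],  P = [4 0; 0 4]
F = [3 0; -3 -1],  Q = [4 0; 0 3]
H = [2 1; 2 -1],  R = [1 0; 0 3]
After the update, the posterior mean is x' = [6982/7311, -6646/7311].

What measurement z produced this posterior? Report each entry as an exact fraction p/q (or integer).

z = [1, 3]

x̄ = F·x = [-6, 6]
P̄ = F·P·Fᵀ + Q = [40 -36; -36 43]
S = H·P̄·Hᵀ + R = [60 117; 117 350]
K = P̄·Hᵀ·S⁻¹ = [1828/7311 604/2437; 3305/7311 -1169/2437]
x' − x̄ = [50848/7311, -50512/7311] = K·y
y = (KᵀK)⁻¹·Kᵀ·(x' − x̄) = [7, 21]
z = y + H·x̄ = [7, 21] + [-6, -18] = [1, 3]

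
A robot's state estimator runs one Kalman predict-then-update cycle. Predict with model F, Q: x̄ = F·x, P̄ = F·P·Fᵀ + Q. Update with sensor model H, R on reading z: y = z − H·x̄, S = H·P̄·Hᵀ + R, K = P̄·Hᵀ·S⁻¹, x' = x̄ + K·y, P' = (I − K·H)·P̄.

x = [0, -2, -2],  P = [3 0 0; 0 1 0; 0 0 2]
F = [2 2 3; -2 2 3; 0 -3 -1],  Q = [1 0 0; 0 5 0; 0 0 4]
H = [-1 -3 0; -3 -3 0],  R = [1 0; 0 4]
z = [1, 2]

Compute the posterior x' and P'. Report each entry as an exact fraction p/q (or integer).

x̄ = F·x = [-10, -10, 8]
P̄ = F·P·Fᵀ + Q = [35 10 -12; 10 39 -12; -12 -12 15]
y = z − H·x̄ = [-39, -58]
S = H·P̄·Hᵀ + R = [447 576; 576 850]
K = P̄·Hᵀ·S⁻¹ = [11255/24087 -7635/16058; -11639/24087 2481/16058; -16/1147 108/1147]
x' = x̄ + K·y = [-5190/8029, -932/8029, 3536/1147]
P' = (I − K·H)·P̄ = [57065/48174 -26525/48174 -224/1147; -26525/48174 16601/48174 80/1147; -224/1147 80/1147 10197/1147]

x' = [-5190/8029, -932/8029, 3536/1147]
P' = [57065/48174 -26525/48174 -224/1147; -26525/48174 16601/48174 80/1147; -224/1147 80/1147 10197/1147]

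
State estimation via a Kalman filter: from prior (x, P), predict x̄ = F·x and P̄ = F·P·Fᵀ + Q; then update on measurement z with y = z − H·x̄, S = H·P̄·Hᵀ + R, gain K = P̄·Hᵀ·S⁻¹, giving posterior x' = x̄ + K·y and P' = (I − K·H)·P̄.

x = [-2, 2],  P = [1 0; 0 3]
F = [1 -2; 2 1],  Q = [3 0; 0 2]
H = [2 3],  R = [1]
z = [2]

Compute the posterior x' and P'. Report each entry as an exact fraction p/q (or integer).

x̄ = F·x = [-6, -2]
P̄ = F·P·Fᵀ + Q = [16 -4; -4 9]
y = z − H·x̄ = [20]
S = H·P̄·Hᵀ + R = [98]
K = P̄·Hᵀ·S⁻¹ = [10/49; 19/98]
x' = x̄ + K·y = [-94/49, 92/49]
P' = (I − K·H)·P̄ = [584/49 -386/49; -386/49 521/98]

x' = [-94/49, 92/49]
P' = [584/49 -386/49; -386/49 521/98]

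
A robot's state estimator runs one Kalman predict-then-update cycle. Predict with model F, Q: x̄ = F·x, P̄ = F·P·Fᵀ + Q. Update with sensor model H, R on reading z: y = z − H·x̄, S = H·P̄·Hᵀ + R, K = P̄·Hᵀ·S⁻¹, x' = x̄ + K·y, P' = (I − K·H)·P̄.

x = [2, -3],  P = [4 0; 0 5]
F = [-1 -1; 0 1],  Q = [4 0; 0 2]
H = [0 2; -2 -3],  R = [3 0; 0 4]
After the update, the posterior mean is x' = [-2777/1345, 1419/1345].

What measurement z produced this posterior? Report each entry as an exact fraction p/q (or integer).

x̄ = F·x = [1, -3]
P̄ = F·P·Fᵀ + Q = [13 -5; -5 7]
S = H·P̄·Hᵀ + R = [31 -22; -22 59]
K = P̄·Hᵀ·S⁻¹ = [-832/1345 -561/1345; 584/1345 -33/1345]
x' − x̄ = [-4122/1345, 5454/1345] = K·y
y = (KᵀK)⁻¹·Kᵀ·(x' − x̄) = [9, -6]
z = y + H·x̄ = [9, -6] + [-6, 7] = [3, 1]

z = [3, 1]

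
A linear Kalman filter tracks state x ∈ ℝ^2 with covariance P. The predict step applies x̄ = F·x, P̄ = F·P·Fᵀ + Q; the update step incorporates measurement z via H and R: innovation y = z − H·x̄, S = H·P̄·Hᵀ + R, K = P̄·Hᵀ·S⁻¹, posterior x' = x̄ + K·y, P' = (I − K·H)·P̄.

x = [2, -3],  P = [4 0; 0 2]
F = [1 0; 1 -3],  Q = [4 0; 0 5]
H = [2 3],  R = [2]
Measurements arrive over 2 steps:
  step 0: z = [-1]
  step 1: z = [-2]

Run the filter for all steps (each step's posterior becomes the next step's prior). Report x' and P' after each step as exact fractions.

step 0: x' = [-414/325, 193/325], P' = [1816/325 -1192/325; -1192/325 854/325]
step 1: x' = [-91022/242329, -102976/242329], P' = [778396/242329 -503992/242329; -503992/242329 379742/242329]

step 0: x̄ = F·x = [2, 11]
step 0: P̄ = F·P·Fᵀ + Q = [8 4; 4 27]
step 0: y = z − H·x̄ = [-38]
step 0: S = H·P̄·Hᵀ + R = [325]
step 0: K = P̄·Hᵀ·S⁻¹ = [28/325; 89/325]
step 0: x' = x̄ + K·y = [-414/325, 193/325]
step 0: P' = (I − K·H)·P̄ = [1816/325 -1192/325; -1192/325 854/325]
step 1: x̄ = F·x = [-414/325, -993/325]
step 1: P̄ = F·P·Fᵀ + Q = [3116/325 5392/325; 5392/325 18279/325]
step 1: y = z − H·x̄ = [3157/325]
step 1: S = H·P̄·Hᵀ + R = [242329/325]
step 1: K = P̄·Hᵀ·S⁻¹ = [22408/242329; 65621/242329]
step 1: x' = x̄ + K·y = [-91022/242329, -102976/242329]
step 1: P' = (I − K·H)·P̄ = [778396/242329 -503992/242329; -503992/242329 379742/242329]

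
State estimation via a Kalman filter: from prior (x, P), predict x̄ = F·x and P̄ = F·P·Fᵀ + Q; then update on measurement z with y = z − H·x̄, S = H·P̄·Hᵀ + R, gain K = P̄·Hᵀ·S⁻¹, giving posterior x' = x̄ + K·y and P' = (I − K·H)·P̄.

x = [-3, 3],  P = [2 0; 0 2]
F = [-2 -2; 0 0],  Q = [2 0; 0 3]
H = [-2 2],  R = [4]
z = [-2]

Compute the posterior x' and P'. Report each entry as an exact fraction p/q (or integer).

x̄ = F·x = [0, 0]
P̄ = F·P·Fᵀ + Q = [18 0; 0 3]
y = z − H·x̄ = [-2]
S = H·P̄·Hᵀ + R = [88]
K = P̄·Hᵀ·S⁻¹ = [-9/22; 3/44]
x' = x̄ + K·y = [9/11, -3/22]
P' = (I − K·H)·P̄ = [36/11 27/11; 27/11 57/22]

x' = [9/11, -3/22]
P' = [36/11 27/11; 27/11 57/22]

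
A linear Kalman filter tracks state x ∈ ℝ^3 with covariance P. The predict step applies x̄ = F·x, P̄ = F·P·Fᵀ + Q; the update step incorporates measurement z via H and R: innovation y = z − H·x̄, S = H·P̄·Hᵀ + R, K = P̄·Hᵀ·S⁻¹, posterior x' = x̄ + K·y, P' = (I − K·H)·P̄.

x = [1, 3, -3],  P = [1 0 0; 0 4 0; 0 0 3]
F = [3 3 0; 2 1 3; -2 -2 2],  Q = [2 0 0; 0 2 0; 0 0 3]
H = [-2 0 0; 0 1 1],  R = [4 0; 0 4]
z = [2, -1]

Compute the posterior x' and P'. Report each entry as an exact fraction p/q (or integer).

x̄ = F·x = [12, -4, -14]
P̄ = F·P·Fᵀ + Q = [47 18 -30; 18 37 6; -30 6 35]
y = z − H·x̄ = [26, 17]
S = H·P̄·Hᵀ + R = [192 24; 24 88]
K = P̄·Hᵀ·S⁻¹ = [-499/1020 -1/340; -35/136 19/34; 179/680 67/170]
x' = x̄ + K·y = [-157/204, -81/68, -31/68]
P' = (I − K·H)·P̄ = [499/510 35/68 -179/340; 35/68 63/17 -25/17; -179/340 -25/17 259/85]

x' = [-157/204, -81/68, -31/68]
P' = [499/510 35/68 -179/340; 35/68 63/17 -25/17; -179/340 -25/17 259/85]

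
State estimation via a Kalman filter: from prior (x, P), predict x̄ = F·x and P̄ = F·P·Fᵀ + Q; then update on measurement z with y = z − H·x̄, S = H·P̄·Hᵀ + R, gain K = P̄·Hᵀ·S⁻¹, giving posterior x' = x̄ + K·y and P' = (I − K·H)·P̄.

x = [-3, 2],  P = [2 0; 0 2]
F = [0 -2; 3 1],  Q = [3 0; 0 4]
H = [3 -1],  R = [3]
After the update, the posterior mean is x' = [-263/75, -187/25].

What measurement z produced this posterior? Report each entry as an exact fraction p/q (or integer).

z = [-3]

x̄ = F·x = [-4, -7]
P̄ = F·P·Fᵀ + Q = [11 -4; -4 24]
S = H·P̄·Hᵀ + R = [150]
K = P̄·Hᵀ·S⁻¹ = [37/150; -6/25]
x' − x̄ = [37/75, -12/25] = K·y
y = (KᵀK)⁻¹·Kᵀ·(x' − x̄) = [2]
z = y + H·x̄ = [2] + [-5] = [-3]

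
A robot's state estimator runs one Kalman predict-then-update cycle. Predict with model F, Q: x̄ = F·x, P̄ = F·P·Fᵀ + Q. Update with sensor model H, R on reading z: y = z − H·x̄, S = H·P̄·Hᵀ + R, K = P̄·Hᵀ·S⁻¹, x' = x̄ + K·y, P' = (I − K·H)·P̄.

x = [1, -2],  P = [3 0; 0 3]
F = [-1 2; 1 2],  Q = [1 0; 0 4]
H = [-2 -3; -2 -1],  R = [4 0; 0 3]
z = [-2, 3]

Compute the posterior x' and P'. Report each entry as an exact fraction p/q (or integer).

x̄ = F·x = [-5, -3]
P̄ = F·P·Fᵀ + Q = [16 9; 9 19]
y = z − H·x̄ = [-21, -10]
S = H·P̄·Hᵀ + R = [347 193; 193 122]
K = P̄·Hᵀ·S⁻¹ = [143/1017 -568/1017; -2009/5085 1636/5085]
x' = x̄ + K·y = [-2408/1017, 10574/5085]
P' = (I − K·H)·P̄ = [1421/1017 -1138/1017; -1138/1017 6472/5085]

x' = [-2408/1017, 10574/5085]
P' = [1421/1017 -1138/1017; -1138/1017 6472/5085]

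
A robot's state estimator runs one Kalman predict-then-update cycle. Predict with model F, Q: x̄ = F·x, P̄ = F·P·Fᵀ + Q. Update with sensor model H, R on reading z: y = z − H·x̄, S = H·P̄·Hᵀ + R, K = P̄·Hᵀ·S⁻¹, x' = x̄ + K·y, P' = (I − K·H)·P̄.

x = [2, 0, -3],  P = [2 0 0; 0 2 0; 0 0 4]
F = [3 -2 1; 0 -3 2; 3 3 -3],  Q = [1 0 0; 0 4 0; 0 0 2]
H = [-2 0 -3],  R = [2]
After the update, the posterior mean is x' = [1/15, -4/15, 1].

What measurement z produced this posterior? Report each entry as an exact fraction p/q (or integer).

z = [-3]

x̄ = F·x = [3, -6, 15]
P̄ = F·P·Fᵀ + Q = [31 20 -6; 20 38 -42; -6 -42 74]
S = H·P̄·Hᵀ + R = [720]
K = P̄·Hᵀ·S⁻¹ = [-11/180; 43/360; -7/24]
x' − x̄ = [-44/15, 86/15, -14] = K·y
y = (KᵀK)⁻¹·Kᵀ·(x' − x̄) = [48]
z = y + H·x̄ = [48] + [-51] = [-3]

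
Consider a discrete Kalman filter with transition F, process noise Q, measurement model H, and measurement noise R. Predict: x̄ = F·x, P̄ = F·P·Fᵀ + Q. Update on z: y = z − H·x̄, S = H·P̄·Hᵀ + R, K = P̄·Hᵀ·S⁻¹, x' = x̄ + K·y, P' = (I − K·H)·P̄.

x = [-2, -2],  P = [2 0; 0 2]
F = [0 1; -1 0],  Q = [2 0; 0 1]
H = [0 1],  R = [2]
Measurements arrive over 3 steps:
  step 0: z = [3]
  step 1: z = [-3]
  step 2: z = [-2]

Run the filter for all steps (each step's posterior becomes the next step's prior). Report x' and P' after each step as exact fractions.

step 0: x' = [-2, 13/5], P' = [4 0; 0 6/5]
step 1: x' = [13/5, -11/7], P' = [16/5 0; 0 10/7]
step 2: x' = [-11/7, -68/31], P' = [24/7 0; 0 42/31]

step 0: x̄ = F·x = [-2, 2]
step 0: P̄ = F·P·Fᵀ + Q = [4 0; 0 3]
step 0: y = z − H·x̄ = [1]
step 0: S = H·P̄·Hᵀ + R = [5]
step 0: K = P̄·Hᵀ·S⁻¹ = [0; 3/5]
step 0: x' = x̄ + K·y = [-2, 13/5]
step 0: P' = (I − K·H)·P̄ = [4 0; 0 6/5]
step 1: x̄ = F·x = [13/5, 2]
step 1: P̄ = F·P·Fᵀ + Q = [16/5 0; 0 5]
step 1: y = z − H·x̄ = [-5]
step 1: S = H·P̄·Hᵀ + R = [7]
step 1: K = P̄·Hᵀ·S⁻¹ = [0; 5/7]
step 1: x' = x̄ + K·y = [13/5, -11/7]
step 1: P' = (I − K·H)·P̄ = [16/5 0; 0 10/7]
step 2: x̄ = F·x = [-11/7, -13/5]
step 2: P̄ = F·P·Fᵀ + Q = [24/7 0; 0 21/5]
step 2: y = z − H·x̄ = [3/5]
step 2: S = H·P̄·Hᵀ + R = [31/5]
step 2: K = P̄·Hᵀ·S⁻¹ = [0; 21/31]
step 2: x' = x̄ + K·y = [-11/7, -68/31]
step 2: P' = (I − K·H)·P̄ = [24/7 0; 0 42/31]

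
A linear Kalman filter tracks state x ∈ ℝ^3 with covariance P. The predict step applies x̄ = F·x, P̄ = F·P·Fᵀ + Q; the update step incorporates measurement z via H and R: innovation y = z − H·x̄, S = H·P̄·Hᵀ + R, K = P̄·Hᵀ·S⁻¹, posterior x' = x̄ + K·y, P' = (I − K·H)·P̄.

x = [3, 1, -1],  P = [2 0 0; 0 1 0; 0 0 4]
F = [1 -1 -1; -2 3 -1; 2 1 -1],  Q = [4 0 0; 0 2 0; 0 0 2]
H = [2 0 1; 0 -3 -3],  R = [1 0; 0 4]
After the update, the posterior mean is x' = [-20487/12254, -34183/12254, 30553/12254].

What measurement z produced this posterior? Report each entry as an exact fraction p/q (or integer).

x̄ = F·x = [3, -2, 8]
P̄ = F·P·Fᵀ + Q = [11 -3 7; -3 23 -1; 7 -1 15]
S = H·P̄·Hᵀ + R = [88 -66; -66 328]
K = P̄·Hᵀ·S⁻¹ = [2180/6127 39/1114; -1663/6127 -285/1114; 1685/6127 -81/1114]
x' − x̄ = [-57249/12254, -9675/12254, -67479/12254] = K·y
y = (KᵀK)⁻¹·Kᵀ·(x' − x̄) = [-15, 19]
z = y + H·x̄ = [-15, 19] + [14, -18] = [-1, 1]

z = [-1, 1]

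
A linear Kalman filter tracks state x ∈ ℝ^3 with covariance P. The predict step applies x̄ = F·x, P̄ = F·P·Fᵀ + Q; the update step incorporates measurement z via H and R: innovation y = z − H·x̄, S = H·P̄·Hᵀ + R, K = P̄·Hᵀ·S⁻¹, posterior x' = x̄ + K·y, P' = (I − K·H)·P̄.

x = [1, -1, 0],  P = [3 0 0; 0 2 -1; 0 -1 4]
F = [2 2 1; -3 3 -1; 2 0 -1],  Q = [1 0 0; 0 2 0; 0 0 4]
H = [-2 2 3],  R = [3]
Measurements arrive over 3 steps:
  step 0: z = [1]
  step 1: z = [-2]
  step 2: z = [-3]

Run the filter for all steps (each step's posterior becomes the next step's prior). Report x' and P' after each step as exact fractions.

step 0: x̄ = F·x = [0, -6, 2]
step 0: P̄ = F·P·Fᵀ + Q = [21 -11 10; -11 57 -11; 10 -11 20]
step 0: y = z − H·x̄ = [7]
step 0: S = H·P̄·Hᵀ + R = [331]
step 0: K = P̄·Hᵀ·S⁻¹ = [-34/331; 103/331; 18/331]
step 0: x' = x̄ + K·y = [-238/331, -1265/331, 788/331]
step 0: P' = (I − K·H)·P̄ = [5795/331 -139/331 3922/331; -139/331 8258/331 -5495/331; 3922/331 -5495/331 6296/331]
step 1: x̄ = F·x = [-2218/331, -3869/331, -1264/331]
step 1: P̄ = F·P·Fᵀ + Q = [55435/331 -16623/331 27318/331; -16623/331 192439/331 -8901/331; 27318/331 -8901/331 15112/331]
step 1: y = z − H·x̄ = [6432/331]
step 1: S = H·P̄·Hᵀ + R = [826853/331]
step 1: K = P̄·Hᵀ·S⁻¹ = [-62162/826853; 391421/826853; -27102/826853]
step 1: x' = x̄ + K·y = [-6748598/826853, -2058835/826853, -3684176/826853]
step 1: P' = (I − K·H)·P̄ = [126805081/826853 31984093/826853 63151830/826853; 31984093/826853 17850046/826853 9814119/826853; 63151830/826853 9814119/826853 35531372/826853]
step 2: x̄ = F·x = [-21299042/826853, 17753465/826853, -9813020/826853]
step 2: P̄ = F·P·Fᵀ + Q = [1162715273/826853 -995206613/826853 579997086/826853; -995206613/826853 1083393813/826853 -499685083/826853; 579997086/826853 -499685083/826853 293451788/826853]
step 2: y = z − H·x̄ = [-51146513/826853]
step 2: S = H·P̄·Hᵀ + R = [6633449871/826853]
step 2: K = P̄·Hᵀ·S⁻¹ = [-2575852514/6633449871; 2658145603/6633449871; -1279008974/6633449871]
step 2: x' = x̄ + K·y = [-11538028300/6633449871, -21996846508/6633449871, 390242114/6633449871]
step 2: P' = (I − K·H)·P̄ = [1303493249479/6633449871 296712783823/6633449871 668611124590/6633449871; 296712783823/6633449871 146217649738/6633449871 102988234993/6633449871; 668611124590/6633449871 102988234993/6633449871 375802917424/6633449871]

step 0: x' = [-238/331, -1265/331, 788/331], P' = [5795/331 -139/331 3922/331; -139/331 8258/331 -5495/331; 3922/331 -5495/331 6296/331]
step 1: x' = [-6748598/826853, -2058835/826853, -3684176/826853], P' = [126805081/826853 31984093/826853 63151830/826853; 31984093/826853 17850046/826853 9814119/826853; 63151830/826853 9814119/826853 35531372/826853]
step 2: x' = [-11538028300/6633449871, -21996846508/6633449871, 390242114/6633449871], P' = [1303493249479/6633449871 296712783823/6633449871 668611124590/6633449871; 296712783823/6633449871 146217649738/6633449871 102988234993/6633449871; 668611124590/6633449871 102988234993/6633449871 375802917424/6633449871]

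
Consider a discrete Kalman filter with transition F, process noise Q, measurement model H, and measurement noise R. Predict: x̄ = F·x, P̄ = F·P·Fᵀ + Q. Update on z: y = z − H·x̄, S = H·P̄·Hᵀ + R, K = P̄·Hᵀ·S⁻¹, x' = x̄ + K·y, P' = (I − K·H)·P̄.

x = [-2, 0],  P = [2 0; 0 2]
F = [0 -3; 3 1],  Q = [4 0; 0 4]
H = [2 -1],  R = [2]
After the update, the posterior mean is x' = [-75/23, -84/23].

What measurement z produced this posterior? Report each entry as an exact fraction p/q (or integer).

x̄ = F·x = [0, -6]
P̄ = F·P·Fᵀ + Q = [22 -6; -6 24]
S = H·P̄·Hᵀ + R = [138]
K = P̄·Hᵀ·S⁻¹ = [25/69; -6/23]
x' − x̄ = [-75/23, 54/23] = K·y
y = (KᵀK)⁻¹·Kᵀ·(x' − x̄) = [-9]
z = y + H·x̄ = [-9] + [6] = [-3]

z = [-3]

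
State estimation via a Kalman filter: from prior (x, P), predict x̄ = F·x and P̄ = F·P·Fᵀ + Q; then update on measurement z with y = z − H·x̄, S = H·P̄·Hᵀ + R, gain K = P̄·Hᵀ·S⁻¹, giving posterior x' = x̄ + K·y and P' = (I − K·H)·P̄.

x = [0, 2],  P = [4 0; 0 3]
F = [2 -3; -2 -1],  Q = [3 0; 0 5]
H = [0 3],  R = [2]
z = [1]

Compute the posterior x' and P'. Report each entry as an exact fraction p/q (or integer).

x̄ = F·x = [-6, -2]
P̄ = F·P·Fᵀ + Q = [46 -7; -7 24]
y = z − H·x̄ = [7]
S = H·P̄·Hᵀ + R = [218]
K = P̄·Hᵀ·S⁻¹ = [-21/218; 36/109]
x' = x̄ + K·y = [-1455/218, 34/109]
P' = (I − K·H)·P̄ = [9587/218 -7/109; -7/109 24/109]

x' = [-1455/218, 34/109]
P' = [9587/218 -7/109; -7/109 24/109]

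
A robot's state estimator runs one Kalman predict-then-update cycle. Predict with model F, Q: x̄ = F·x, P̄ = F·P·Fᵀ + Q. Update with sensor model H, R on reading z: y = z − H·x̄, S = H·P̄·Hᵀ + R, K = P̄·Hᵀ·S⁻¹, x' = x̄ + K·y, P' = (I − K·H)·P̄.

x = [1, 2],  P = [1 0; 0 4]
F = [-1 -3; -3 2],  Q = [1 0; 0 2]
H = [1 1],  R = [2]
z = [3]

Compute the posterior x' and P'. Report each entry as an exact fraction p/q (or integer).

x̄ = F·x = [-7, 1]
P̄ = F·P·Fᵀ + Q = [38 -21; -21 27]
y = z − H·x̄ = [9]
S = H·P̄·Hᵀ + R = [25]
K = P̄·Hᵀ·S⁻¹ = [17/25; 6/25]
x' = x̄ + K·y = [-22/25, 79/25]
P' = (I − K·H)·P̄ = [661/25 -627/25; -627/25 639/25]

x' = [-22/25, 79/25]
P' = [661/25 -627/25; -627/25 639/25]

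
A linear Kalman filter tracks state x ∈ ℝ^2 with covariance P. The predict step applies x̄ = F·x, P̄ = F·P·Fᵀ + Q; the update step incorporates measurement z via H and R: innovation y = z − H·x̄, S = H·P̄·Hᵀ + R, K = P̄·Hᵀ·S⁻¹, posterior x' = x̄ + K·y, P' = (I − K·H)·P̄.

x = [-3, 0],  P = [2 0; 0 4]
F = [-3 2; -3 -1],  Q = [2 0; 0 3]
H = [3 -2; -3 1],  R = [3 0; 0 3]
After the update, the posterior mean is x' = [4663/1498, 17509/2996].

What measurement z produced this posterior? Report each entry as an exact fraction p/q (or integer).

x̄ = F·x = [9, 9]
P̄ = F·P·Fᵀ + Q = [36 10; 10 25]
S = H·P̄·Hᵀ + R = [307 -284; -284 292]
K = P̄·Hᵀ·S⁻¹ = [-178/749 -849/1498; -605/749 -2405/2996]
x' − x̄ = [-8819/1498, -9455/2996] = K·y
y = (KᵀK)⁻¹·Kᵀ·(x' − x̄) = [-11, 15]
z = y + H·x̄ = [-11, 15] + [9, -18] = [-2, -3]

z = [-2, -3]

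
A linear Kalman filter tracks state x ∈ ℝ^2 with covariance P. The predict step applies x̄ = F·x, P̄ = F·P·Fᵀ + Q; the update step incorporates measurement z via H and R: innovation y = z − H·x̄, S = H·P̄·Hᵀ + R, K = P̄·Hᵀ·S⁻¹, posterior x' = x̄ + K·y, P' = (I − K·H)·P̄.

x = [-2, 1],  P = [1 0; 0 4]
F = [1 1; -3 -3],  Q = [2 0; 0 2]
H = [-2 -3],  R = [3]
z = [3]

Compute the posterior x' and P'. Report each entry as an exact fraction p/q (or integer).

x' = [18/137, -144/137]
P' = [957/274 -669/274; -669/274 557/274]

x̄ = F·x = [-1, 3]
P̄ = F·P·Fᵀ + Q = [7 -15; -15 47]
y = z − H·x̄ = [10]
S = H·P̄·Hᵀ + R = [274]
K = P̄·Hᵀ·S⁻¹ = [31/274; -111/274]
x' = x̄ + K·y = [18/137, -144/137]
P' = (I − K·H)·P̄ = [957/274 -669/274; -669/274 557/274]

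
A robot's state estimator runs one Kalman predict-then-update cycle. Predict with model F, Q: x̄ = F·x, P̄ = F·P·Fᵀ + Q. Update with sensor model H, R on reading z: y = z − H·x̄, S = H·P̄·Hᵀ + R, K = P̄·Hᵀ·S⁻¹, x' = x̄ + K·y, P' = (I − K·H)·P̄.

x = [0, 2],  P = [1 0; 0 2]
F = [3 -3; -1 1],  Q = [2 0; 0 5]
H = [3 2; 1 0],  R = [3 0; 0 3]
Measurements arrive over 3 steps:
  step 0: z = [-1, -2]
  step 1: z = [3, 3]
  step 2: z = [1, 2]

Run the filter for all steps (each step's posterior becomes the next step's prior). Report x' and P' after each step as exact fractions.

step 0: x̄ = F·x = [-6, 2]
step 0: P̄ = F·P·Fᵀ + Q = [29 -9; -9 8]
step 0: y = z − H·x̄ = [13, 4]
step 0: S = H·P̄·Hᵀ + R = [188 69; 69 32]
step 0: K = P̄·Hᵀ·S⁻¹ = [207/1255 691/1255; 269/1255 -933/1255]
step 0: x' = x̄ + K·y = [-415/251, 455/251]
step 0: P' = (I − K·H)·P̄ = [2073/1255 -2799/1255; -2799/1255 4602/1255]
step 1: x̄ = F·x = [-2610/251, 870/251]
step 1: P̄ = F·P·Fᵀ + Q = [112967/1255 -36819/1255; -36819/1255 18548/1255]
step 1: y = z − H·x̄ = [6843/251, 3363/251]
step 1: S = H·P̄·Hᵀ + R = [652832/1255 265263/1255; 265263/1255 116732/1255]
step 1: K = P̄·Hᵀ·S⁻¹ = [795789/4654921 2696425/4654921; 958679/4654921 -3646743/4654921]
step 1: x' = x̄ + K·y = [9419592/4654921, -6589542/4654921]
step 1: P' = (I − K·H)·P̄ = [8089275/4654921 -10940229/4654921; -10940229/4654921 17848362/4654921]
step 2: x̄ = F·x = [48027402/4654921, -16009134/4654921]
step 2: P̄ = F·P·Fᵀ + Q = [439672697/4654921 -143454285/4654921; -143454285/4654921 71092700/4654921]
step 2: y = z − H·x̄ = [-107409017/4654921, -38717560/4654921]
step 2: S = H·P̄·Hᵀ + R = [2533938416/4654921 1032109521/4654921; 1032109521/4654921 453637460/4654921]
step 2: K = P̄·Hᵀ·S⁻¹ = [3096328563/18096832039 10495016791/18096832039; 3723466985/18096832039 -14194360905/18096832039]
step 2: x' = x̄ + K·y = [27976581707/18096832039, -30092351251/18096832039]
step 2: P' = (I − K·H)·P̄ = [31485050373/18096832039 -42583082715/18096832039; -42583082715/18096832039 69459824550/18096832039]

step 0: x' = [-415/251, 455/251], P' = [2073/1255 -2799/1255; -2799/1255 4602/1255]
step 1: x' = [9419592/4654921, -6589542/4654921], P' = [8089275/4654921 -10940229/4654921; -10940229/4654921 17848362/4654921]
step 2: x' = [27976581707/18096832039, -30092351251/18096832039], P' = [31485050373/18096832039 -42583082715/18096832039; -42583082715/18096832039 69459824550/18096832039]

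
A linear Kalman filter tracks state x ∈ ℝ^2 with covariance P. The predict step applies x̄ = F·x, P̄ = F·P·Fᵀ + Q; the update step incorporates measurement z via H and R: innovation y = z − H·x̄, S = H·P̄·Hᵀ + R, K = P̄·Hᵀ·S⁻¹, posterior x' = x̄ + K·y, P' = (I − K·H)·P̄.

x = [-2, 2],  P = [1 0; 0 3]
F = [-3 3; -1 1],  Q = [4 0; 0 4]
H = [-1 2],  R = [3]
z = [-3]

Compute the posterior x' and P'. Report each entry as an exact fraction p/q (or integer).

x̄ = F·x = [12, 4]
P̄ = F·P·Fᵀ + Q = [40 12; 12 8]
y = z − H·x̄ = [1]
S = H·P̄·Hᵀ + R = [27]
K = P̄·Hᵀ·S⁻¹ = [-16/27; 4/27]
x' = x̄ + K·y = [308/27, 112/27]
P' = (I − K·H)·P̄ = [824/27 388/27; 388/27 200/27]

x' = [308/27, 112/27]
P' = [824/27 388/27; 388/27 200/27]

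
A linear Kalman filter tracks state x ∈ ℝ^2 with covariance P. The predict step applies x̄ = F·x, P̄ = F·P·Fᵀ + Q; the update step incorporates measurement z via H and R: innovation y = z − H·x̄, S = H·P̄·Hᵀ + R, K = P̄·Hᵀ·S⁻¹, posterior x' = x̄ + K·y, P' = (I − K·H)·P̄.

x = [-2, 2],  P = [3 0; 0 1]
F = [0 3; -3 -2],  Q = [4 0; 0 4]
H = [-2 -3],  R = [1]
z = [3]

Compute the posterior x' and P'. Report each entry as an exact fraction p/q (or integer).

x̄ = F·x = [6, 2]
P̄ = F·P·Fᵀ + Q = [13 -6; -6 35]
y = z − H·x̄ = [21]
S = H·P̄·Hᵀ + R = [296]
K = P̄·Hᵀ·S⁻¹ = [-1/37; -93/296]
x' = x̄ + K·y = [201/37, -1361/296]
P' = (I − K·H)·P̄ = [473/37 -315/37; -315/37 1711/296]

x' = [201/37, -1361/296]
P' = [473/37 -315/37; -315/37 1711/296]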